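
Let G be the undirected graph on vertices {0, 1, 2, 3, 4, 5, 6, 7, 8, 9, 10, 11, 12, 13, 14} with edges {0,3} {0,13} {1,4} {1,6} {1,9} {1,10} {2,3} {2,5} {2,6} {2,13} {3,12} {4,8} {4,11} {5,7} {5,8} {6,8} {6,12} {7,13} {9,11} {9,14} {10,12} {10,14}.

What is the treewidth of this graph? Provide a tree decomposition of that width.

Treewidth 3.
One optimal decomposition is:
Bags: B1 = {4, 9, 11, 14}  B2 = {1, 4, 9, 14}  B3 = {1, 4, 10, 14}  B4 = {1, 4, 8, 10}  B5 = {1, 6, 8, 10}  B6 = {6, 8, 10, 12}  B7 = {5, 6, 8, 12}  B8 = {2, 5, 6, 12}  B9 = {2, 3, 5, 12}  B10 = {2, 3, 5, 7}  B11 = {2, 3, 7, 13}  B12 = {0, 3, 7, 13}
Tree: B1–B2, B2–B3, B3–B4, B4–B5, B5–B6, B6–B7, B7–B8, B8–B9, B9–B10, B10–B11, B11–B12

The largest bag has 4 vertices, giving width 3; this decomposition certifies tw(G) ≤ 3. For the lower bound: the 4 vertex sets {9,11,14}, {4}, {1}, {6,8,10,12} are disjoint, each induces a connected subgraph, and every pair is joined by at least one edge of G. Contracting each set to a single vertex therefore yields K_{4} as a minor, and since treewidth is minor-monotone, tw(G) ≥ tw(K_{4}) = 3. The upper and lower bounds meet at 3, so that is the treewidth.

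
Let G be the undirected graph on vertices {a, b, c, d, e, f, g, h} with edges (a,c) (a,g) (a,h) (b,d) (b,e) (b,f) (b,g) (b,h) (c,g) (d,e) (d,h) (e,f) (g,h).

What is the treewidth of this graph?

2

A width-2 tree decomposition is:
Bags: B1 = {a, g, h}  B2 = {b, g, h}  B3 = {a, c, g}  B4 = {b, d, h}  B5 = {b, d, e}  B6 = {b, e, f}
Tree: B1–B2, B1–B3, B2–B4, B4–B5, B5–B6
The largest bag has 3 vertices, giving width 2; this decomposition certifies tw(G) ≤ 2. Conversely, {a, c, g} is a clique of size 3, and the vertices of any clique must share a bag in every tree decomposition; so some bag has ≥ 3 vertices and tw(G) ≥ 2. Hence tw(G) = 2 exactly.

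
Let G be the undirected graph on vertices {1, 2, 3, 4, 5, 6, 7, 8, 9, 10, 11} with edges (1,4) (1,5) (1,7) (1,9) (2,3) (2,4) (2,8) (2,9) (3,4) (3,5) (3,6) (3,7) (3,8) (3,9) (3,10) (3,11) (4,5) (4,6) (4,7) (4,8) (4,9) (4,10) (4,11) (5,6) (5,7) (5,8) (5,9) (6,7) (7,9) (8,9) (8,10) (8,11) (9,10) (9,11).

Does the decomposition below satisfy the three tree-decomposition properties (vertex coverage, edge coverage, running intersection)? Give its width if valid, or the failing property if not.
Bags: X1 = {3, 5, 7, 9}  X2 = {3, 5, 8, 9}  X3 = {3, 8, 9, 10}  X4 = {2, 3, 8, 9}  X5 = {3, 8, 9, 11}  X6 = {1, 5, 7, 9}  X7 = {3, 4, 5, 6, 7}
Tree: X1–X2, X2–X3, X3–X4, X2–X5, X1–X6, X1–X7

No — edge (4,9) lies in no bag.

A tree decomposition must satisfy three properties: every vertex lies in some bag; for every edge, both endpoints lie together in some bag; and for every vertex, the bags containing it form a connected subtree. Here edge (4,9) lies in no bag, so the decomposition is invalid.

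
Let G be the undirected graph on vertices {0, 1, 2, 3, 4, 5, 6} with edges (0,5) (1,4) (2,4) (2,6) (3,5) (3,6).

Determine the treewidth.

A width-1 tree decomposition is:
Bags: B1 = {1, 4}  B2 = {2, 4}  B3 = {2, 6}  B4 = {3, 6}  B5 = {3, 5}  B6 = {0, 5}
Tree: B1–B2, B2–B3, B3–B4, B4–B5, B5–B6
The largest bag has 2 vertices, giving width 1; this decomposition certifies tw(G) ≤ 1. Since G has at least one edge (e.g. 1–4), it is not an edgeless graph, so tw(G) ≥ 1. Hence tw(G) = 1 exactly.

1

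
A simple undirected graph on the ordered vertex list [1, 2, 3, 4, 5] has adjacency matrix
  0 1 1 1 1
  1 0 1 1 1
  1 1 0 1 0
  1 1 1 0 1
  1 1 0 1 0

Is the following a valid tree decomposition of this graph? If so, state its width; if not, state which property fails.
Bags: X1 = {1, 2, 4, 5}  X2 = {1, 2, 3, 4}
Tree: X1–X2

Yes; width 3.

Vertex coverage: the bags together contain {1, 2, 3, 4, 5}, the full vertex set. Edge coverage: each edge of G has both endpoints in at least one bag. Running intersection: for every vertex, the bags containing it form a connected subtree. All three properties hold, so this is a valid tree decomposition of width max|bag| − 1 = 3, and hence tw(G) ≤ 3.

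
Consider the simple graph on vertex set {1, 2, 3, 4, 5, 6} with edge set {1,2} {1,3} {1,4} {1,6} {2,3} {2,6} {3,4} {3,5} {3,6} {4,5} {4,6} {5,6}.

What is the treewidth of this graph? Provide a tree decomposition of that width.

The largest bag has 4 vertices, giving width 3; this decomposition certifies tw(G) ≤ 3. Conversely, {1, 2, 3, 6} is a clique of size 4, and the vertices of any clique must share a bag in every tree decomposition; so some bag has ≥ 4 vertices and tw(G) ≥ 3. Combining the bounds, tw(G) = 3.

Treewidth 3.
One optimal decomposition is:
Bags: B1 = {1, 2, 3, 6}  B2 = {1, 3, 4, 6}  B3 = {3, 4, 5, 6}
Tree: B1–B2, B2–B3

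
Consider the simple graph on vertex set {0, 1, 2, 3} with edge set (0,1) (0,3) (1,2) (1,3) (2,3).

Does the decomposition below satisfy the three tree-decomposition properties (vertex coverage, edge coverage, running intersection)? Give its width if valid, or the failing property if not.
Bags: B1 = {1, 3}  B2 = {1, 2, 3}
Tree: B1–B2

A tree decomposition must satisfy three properties: every vertex lies in some bag; for every edge, both endpoints lie together in some bag; and for every vertex, the bags containing it form a connected subtree. Here vertex 0 appears in no bag, so the decomposition is invalid.

No — vertex 0 appears in no bag.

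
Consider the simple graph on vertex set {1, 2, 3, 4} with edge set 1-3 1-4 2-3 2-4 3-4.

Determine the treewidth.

A width-2 tree decomposition is:
Bags: B1 = {1, 3, 4}  B2 = {2, 3, 4}
Tree: B1–B2
Each bag holds 3 vertices, so the decomposition has width 2, which upper-bounds the treewidth. On the other hand G contains the 3-clique {1, 3, 4}. A clique must lie in a single bag of any decomposition, so no decomposition can have width below 2. Hence tw(G) = 2 exactly.

2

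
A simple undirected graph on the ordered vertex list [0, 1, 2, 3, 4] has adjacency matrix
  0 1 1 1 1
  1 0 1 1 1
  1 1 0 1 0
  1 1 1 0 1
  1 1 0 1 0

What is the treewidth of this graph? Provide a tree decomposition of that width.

Every bag has size at most 4, so the width is 4 − 1 = 3 and tw(G) ≤ 3. For the lower bound, the 4 vertices {0, 1, 2, 3} are pairwise adjacent, and any tree decomposition puts a clique entirely inside one bag — forcing width ≥ 3. Hence tw(G) = 3 exactly.

Treewidth 3.
Bags: B1 = {0, 1, 3, 4}  B2 = {0, 1, 2, 3}
Tree: B1–B2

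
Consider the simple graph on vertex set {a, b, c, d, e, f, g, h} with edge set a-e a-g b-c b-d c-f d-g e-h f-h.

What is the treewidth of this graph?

2

A width-2 tree decomposition is:
Bags: B1 = {b, c, d}  B2 = {c, d, g}  B3 = {a, c, g}  B4 = {a, c, e}  B5 = {c, e, h}  B6 = {c, f, h}
Tree: B1–B2, B2–B3, B3–B4, B4–B5, B5–B6
The largest bag has 3 vertices, giving width 2; this decomposition certifies tw(G) ≤ 2. Since c–b–d–g–a–e–h–f–c is a cycle in G, G is not acyclic. Forests are exactly the graphs of treewidth ≤ 1, so tw(G) ≥ 2. Combining the bounds, tw(G) = 2.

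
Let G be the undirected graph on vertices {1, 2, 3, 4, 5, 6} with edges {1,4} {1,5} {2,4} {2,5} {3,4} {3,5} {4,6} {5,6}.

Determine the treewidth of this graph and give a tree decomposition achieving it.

Treewidth 2.
One such decomposition:
Bags: B1 = {2, 4, 5}  B2 = {3, 4, 5}  B3 = {1, 4, 5}  B4 = {4, 5, 6}
Tree: B1–B2, B2–B3, B3–B4

The largest bag has 3 vertices, giving width 2; this decomposition certifies tw(G) ≤ 2. Since 2–4–3–5–2 is a cycle in G, G is not acyclic. Forests are exactly the graphs of treewidth ≤ 1, so tw(G) ≥ 2. The upper and lower bounds meet at 2, so that is the treewidth.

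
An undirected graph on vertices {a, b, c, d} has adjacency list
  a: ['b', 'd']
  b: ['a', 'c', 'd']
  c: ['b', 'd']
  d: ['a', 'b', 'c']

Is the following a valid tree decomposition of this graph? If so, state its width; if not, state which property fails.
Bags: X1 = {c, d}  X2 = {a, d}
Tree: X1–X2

A tree decomposition must satisfy three properties: every vertex lies in some bag; for every edge, both endpoints lie together in some bag; and for every vertex, the bags containing it form a connected subtree. Here vertex b appears in no bag, so the decomposition is invalid.

No — vertex b appears in no bag.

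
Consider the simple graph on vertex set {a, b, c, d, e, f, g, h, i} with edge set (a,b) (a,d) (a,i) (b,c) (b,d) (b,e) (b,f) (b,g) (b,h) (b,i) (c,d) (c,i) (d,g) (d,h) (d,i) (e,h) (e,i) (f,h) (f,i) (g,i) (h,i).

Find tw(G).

3

A width-3 tree decomposition is:
Bags: B1 = {a, b, d, i}  B2 = {b, d, h, i}  B3 = {b, c, d, i}  B4 = {b, f, h, i}  B5 = {b, e, h, i}  B6 = {b, d, g, i}
Tree: B1–B2, B1–B3, B2–B4, B2–B5, B2–B6
The largest bag has 4 vertices, giving width 3; this decomposition certifies tw(G) ≤ 3. On the other hand G contains the 4-clique {b, d, g, i}. A clique must lie in a single bag of any decomposition, so no decomposition can have width below 3. Combining the bounds, tw(G) = 3.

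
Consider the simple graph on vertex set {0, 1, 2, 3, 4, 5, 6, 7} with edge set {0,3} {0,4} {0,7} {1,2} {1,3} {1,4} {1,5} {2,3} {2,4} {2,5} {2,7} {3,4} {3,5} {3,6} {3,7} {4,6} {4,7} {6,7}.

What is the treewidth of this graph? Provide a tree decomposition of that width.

Treewidth 3.
One optimal decomposition is:
Bags: B1 = {0, 3, 4, 7}  B2 = {2, 3, 4, 7}  B3 = {1, 2, 3, 4}  B4 = {1, 2, 3, 5}  B5 = {3, 4, 6, 7}
Tree: B1–B2, B2–B3, B3–B4, B1–B5

Each bag holds 4 vertices, so the decomposition has width 3, which upper-bounds the treewidth. On the other hand G contains the 4-clique {1, 2, 3, 4}. A clique must lie in a single bag of any decomposition, so no decomposition can have width below 3. Therefore the treewidth is 3.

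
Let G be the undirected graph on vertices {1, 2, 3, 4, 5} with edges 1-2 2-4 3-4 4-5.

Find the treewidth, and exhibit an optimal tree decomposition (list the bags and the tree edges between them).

Treewidth 1.
Bags: B1 = {2, 4}  B2 = {4, 5}  B3 = {1, 2}  B4 = {3, 4}
Tree: B1–B2, B1–B3, B1–B4

Every bag has size at most 2, so the width is 2 − 1 = 1 and tw(G) ≤ 1. Since G has at least one edge (e.g. 4–2), it is not an edgeless graph, so tw(G) ≥ 1. Combining the bounds, tw(G) = 1.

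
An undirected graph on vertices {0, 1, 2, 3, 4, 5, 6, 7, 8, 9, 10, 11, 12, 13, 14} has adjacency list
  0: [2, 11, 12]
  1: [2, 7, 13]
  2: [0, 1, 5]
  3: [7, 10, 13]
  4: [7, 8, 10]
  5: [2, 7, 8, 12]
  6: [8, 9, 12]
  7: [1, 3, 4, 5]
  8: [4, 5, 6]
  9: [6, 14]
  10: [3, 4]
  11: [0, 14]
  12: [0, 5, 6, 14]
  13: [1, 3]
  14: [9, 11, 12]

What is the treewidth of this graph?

3

A width-3 tree decomposition is:
Bags: B1 = {1, 3, 10, 13}  B2 = {1, 3, 7, 10}  B3 = {1, 4, 7, 10}  B4 = {1, 2, 4, 7}  B5 = {2, 4, 5, 7}  B6 = {2, 4, 5, 8}  B7 = {0, 2, 5, 8}  B8 = {0, 5, 8, 12}  B9 = {0, 6, 8, 12}  B10 = {0, 6, 11, 12}  B11 = {6, 11, 12, 14}  B12 = {6, 9, 11, 14}
Tree: B1–B2, B2–B3, B3–B4, B4–B5, B5–B6, B6–B7, B7–B8, B8–B9, B9–B10, B10–B11, B11–B12
Each bag holds 4 vertices, so the decomposition has width 3, which upper-bounds the treewidth. For the lower bound: the 4 vertex sets {3,10,13}, {1}, {7}, {2,4,5,8} are disjoint, each induces a connected subgraph, and every pair is joined by at least one edge of G. Contracting each set to a single vertex therefore yields K_{4} as a minor, and since treewidth is minor-monotone, tw(G) ≥ tw(K_{4}) = 3. The upper and lower bounds meet at 3, so that is the treewidth.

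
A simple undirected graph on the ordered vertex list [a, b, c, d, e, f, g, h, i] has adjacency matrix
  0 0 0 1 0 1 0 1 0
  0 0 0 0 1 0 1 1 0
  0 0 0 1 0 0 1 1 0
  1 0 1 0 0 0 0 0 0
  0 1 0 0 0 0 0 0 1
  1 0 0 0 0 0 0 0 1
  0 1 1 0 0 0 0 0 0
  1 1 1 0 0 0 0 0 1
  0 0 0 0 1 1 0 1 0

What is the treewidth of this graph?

A width-3 tree decomposition is:
Bags: B1 = {b, c, e, g}  B2 = {b, c, e, h}  B3 = {c, e, h, i}  B4 = {c, d, h, i}  B5 = {a, d, h, i}  B6 = {a, d, f, i}
Tree: B1–B2, B2–B3, B3–B4, B4–B5, B5–B6
Each bag holds 4 vertices, so the decomposition has width 3, which upper-bounds the treewidth. For the lower bound: the 4 vertex sets {b,e,g}, {c}, {h}, {a,d,f,i} are disjoint, each induces a connected subgraph, and every pair is joined by at least one edge of G. Contracting each set to a single vertex therefore yields K_{4} as a minor, and since treewidth is minor-monotone, tw(G) ≥ tw(K_{4}) = 3. Therefore the treewidth is 3.

3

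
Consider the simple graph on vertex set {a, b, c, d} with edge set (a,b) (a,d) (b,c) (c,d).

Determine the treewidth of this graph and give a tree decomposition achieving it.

Every bag has size at most 3, so the width is 3 − 1 = 2 and tw(G) ≤ 2. The edges d–c–b–a–d form a cycle, so G is not a tree and its treewidth is at least 2. Therefore the treewidth is 2.

Treewidth 2.
One optimal decomposition is:
Bags: B1 = {b, c, d}  B2 = {a, b, d}
Tree: B1–B2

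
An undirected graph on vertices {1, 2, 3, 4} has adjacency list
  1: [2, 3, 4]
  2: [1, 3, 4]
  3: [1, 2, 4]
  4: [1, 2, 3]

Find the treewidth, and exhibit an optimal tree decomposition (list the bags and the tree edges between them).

Treewidth 3.
One such decomposition:
Bags: B1 = {1, 2, 3, 4}
Tree: (single bag)

A single bag containing all 4 vertices is trivially a valid decomposition of width 3. On the other hand G contains the 4-clique {1, 2, 3, 4}. A clique must lie in a single bag of any decomposition, so no decomposition can have width below 3. Therefore the treewidth is 3.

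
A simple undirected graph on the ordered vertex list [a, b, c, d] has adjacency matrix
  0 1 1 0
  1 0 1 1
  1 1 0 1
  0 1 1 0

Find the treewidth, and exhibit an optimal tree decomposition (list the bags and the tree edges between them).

The largest bag has 3 vertices, giving width 2; this decomposition certifies tw(G) ≤ 2. Conversely, {b, c, d} is a clique of size 3, and the vertices of any clique must share a bag in every tree decomposition; so some bag has ≥ 3 vertices and tw(G) ≥ 2. Combining the bounds, tw(G) = 2.

Treewidth 2.
One optimal decomposition is:
Bags: B1 = {b, c, d}  B2 = {a, b, c}
Tree: B1–B2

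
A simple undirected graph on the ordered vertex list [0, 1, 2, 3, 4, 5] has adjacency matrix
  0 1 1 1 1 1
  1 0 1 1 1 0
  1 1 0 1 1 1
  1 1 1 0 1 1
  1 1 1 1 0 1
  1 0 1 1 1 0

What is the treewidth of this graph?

A width-4 tree decomposition is:
Bags: B1 = {0, 1, 2, 3, 4}  B2 = {0, 2, 3, 4, 5}
Tree: B1–B2
Every bag has size at most 5, so the width is 5 − 1 = 4 and tw(G) ≤ 4. On the other hand G contains the 5-clique {0, 1, 2, 3, 4}. A clique must lie in a single bag of any decomposition, so no decomposition can have width below 4. Hence tw(G) = 4 exactly.

4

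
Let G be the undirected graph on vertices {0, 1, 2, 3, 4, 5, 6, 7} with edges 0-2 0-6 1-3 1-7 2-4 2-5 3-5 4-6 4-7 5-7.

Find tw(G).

2

A width-2 tree decomposition is:
Bags: B1 = {0, 4, 6}  B2 = {0, 2, 4}  B3 = {2, 4, 7}  B4 = {2, 5, 7}  B5 = {1, 5, 7}  B6 = {1, 3, 5}
Tree: B1–B2, B2–B3, B3–B4, B4–B5, B5–B6
The largest bag has 3 vertices, giving width 2; this decomposition certifies tw(G) ≤ 2. For the lower bound, G contains the cycle 6–0–2–4–6, so G is not a forest; only forests have treewidth ≤ 1, hence tw(G) ≥ 2. Combining the bounds, tw(G) = 2.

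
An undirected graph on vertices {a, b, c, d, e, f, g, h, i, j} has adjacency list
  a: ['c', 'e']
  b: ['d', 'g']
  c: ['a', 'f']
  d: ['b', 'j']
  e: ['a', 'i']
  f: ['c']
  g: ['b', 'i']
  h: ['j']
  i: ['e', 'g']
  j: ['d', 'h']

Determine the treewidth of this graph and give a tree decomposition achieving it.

Each bag holds 2 vertices, so the decomposition has width 1, which upper-bounds the treewidth. G has an edge, so its treewidth is at least 1. The upper and lower bounds meet at 1, so that is the treewidth.

Treewidth 1.
One optimal decomposition is:
Bags: B1 = {c, f}  B2 = {a, c}  B3 = {a, e}  B4 = {e, i}  B5 = {g, i}  B6 = {b, g}  B7 = {b, d}  B8 = {d, j}  B9 = {h, j}
Tree: B1–B2, B2–B3, B3–B4, B4–B5, B5–B6, B6–B7, B7–B8, B8–B9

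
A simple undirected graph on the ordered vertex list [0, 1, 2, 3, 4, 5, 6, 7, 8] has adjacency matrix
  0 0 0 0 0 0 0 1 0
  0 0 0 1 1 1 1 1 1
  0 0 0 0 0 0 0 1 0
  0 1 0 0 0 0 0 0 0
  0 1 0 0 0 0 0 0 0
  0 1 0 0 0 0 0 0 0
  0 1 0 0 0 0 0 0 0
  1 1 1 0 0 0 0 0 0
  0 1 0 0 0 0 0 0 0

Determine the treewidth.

1

A width-1 tree decomposition is:
Bags: B1 = {1, 3}  B2 = {1, 6}  B3 = {1, 4}  B4 = {1, 7}  B5 = {1, 5}  B6 = {2, 7}  B7 = {1, 8}  B8 = {0, 7}
Tree: B1–B2, B1–B3, B3–B4, B4–B5, B4–B6, B2–B7, B4–B8
The largest bag has 2 vertices, giving width 1; this decomposition certifies tw(G) ≤ 1. Any graph with an edge has treewidth ≥ 1, and G has the edge 3–1. Hence tw(G) = 1 exactly.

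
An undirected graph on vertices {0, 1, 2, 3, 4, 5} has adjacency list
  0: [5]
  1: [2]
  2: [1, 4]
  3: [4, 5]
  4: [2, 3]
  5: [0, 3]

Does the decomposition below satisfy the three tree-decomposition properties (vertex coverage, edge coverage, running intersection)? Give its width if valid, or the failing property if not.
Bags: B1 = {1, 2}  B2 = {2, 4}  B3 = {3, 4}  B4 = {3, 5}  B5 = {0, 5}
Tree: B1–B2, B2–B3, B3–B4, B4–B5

Yes; width 1.

Every vertex of G appears in some bag (union = {0, 1, 2, 3, 4, 5}); every edge is covered by a bag; and for each vertex v the set of bags containing v is connected in the bag tree. The decomposition is therefore valid. The largest bag has 2 vertices, so the width is 1.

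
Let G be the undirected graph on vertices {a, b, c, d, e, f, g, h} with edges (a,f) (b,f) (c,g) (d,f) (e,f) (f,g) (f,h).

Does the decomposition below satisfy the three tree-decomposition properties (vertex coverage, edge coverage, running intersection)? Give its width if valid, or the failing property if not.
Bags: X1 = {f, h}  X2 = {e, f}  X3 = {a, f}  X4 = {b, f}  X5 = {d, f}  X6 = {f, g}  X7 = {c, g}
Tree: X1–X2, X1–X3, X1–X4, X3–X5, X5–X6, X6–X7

Yes; width 1.

Vertex coverage: the bags together contain {a, b, c, d, e, f, g, h}, the full vertex set. Edge coverage: each edge of G has both endpoints in at least one bag. Running intersection: for every vertex, the bags containing it form a connected subtree. All three properties hold, so this is a valid tree decomposition of width max|bag| − 1 = 1, and hence tw(G) ≤ 1.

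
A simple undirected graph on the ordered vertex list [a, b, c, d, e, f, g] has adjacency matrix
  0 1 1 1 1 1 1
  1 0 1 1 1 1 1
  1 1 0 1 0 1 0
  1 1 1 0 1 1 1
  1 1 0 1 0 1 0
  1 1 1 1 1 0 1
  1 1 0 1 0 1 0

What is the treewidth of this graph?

4

A width-4 tree decomposition is:
Bags: B1 = {a, b, c, d, f}  B2 = {a, b, d, f, g}  B3 = {a, b, d, e, f}
Tree: B1–B2, B2–B3
Each bag holds 5 vertices, so the decomposition has width 4, which upper-bounds the treewidth. For the lower bound, the 5 vertices {a, b, d, f, g} are pairwise adjacent, and any tree decomposition puts a clique entirely inside one bag — forcing width ≥ 4. Therefore the treewidth is 4.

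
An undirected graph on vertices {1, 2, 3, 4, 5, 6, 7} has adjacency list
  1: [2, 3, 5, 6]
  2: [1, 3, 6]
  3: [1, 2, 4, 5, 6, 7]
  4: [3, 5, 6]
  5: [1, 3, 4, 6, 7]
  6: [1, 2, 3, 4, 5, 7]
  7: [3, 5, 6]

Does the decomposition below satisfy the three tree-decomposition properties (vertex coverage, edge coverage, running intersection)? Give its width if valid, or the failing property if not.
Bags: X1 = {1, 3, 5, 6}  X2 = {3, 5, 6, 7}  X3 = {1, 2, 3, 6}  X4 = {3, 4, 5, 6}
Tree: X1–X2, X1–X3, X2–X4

Checking the three conditions: (i) the bags cover all of {1, 2, 3, 4, 5, 6, 7}; (ii) for each edge, some bag contains both endpoints; (iii) the bags containing any fixed vertex form a subtree. All hold, so the decomposition is valid with width 4 − 1 = 3.

Yes; width 3.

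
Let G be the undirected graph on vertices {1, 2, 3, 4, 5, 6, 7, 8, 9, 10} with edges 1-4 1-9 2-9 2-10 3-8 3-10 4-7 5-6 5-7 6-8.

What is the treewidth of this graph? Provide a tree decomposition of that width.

Every bag has size at most 3, so the width is 3 − 1 = 2 and tw(G) ≤ 2. The edges 2–9–1–4–7–5–6–8–3–10–2 form a cycle, so G is not a tree and its treewidth is at least 2. Hence tw(G) = 2 exactly.

Treewidth 2.
One optimal decomposition is:
Bags: B1 = {1, 2, 9}  B2 = {1, 2, 4}  B3 = {2, 4, 7}  B4 = {2, 5, 7}  B5 = {2, 5, 6}  B6 = {2, 6, 8}  B7 = {2, 3, 8}  B8 = {2, 3, 10}
Tree: B1–B2, B2–B3, B3–B4, B4–B5, B5–B6, B6–B7, B7–B8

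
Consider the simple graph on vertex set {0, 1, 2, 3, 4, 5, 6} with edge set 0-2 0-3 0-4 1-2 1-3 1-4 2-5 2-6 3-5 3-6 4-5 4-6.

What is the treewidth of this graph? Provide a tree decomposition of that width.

The largest bag has 4 vertices, giving width 3; this decomposition certifies tw(G) ≤ 3. For the lower bound: the 4 vertex sets {1,4}, {3,5}, {2}, {0} are disjoint, each induces a connected subgraph, and every pair is joined by at least one edge of G. Contracting each set to a single vertex therefore yields K_{4} as a minor, and since treewidth is minor-monotone, tw(G) ≥ tw(K_{4}) = 3. Therefore the treewidth is 3.

Treewidth 3.
Bags: B1 = {1, 2, 3, 4}  B2 = {2, 3, 4, 5}  B3 = {0, 2, 3, 4}  B4 = {2, 3, 4, 6}
Tree: B1–B2, B2–B3, B3–B4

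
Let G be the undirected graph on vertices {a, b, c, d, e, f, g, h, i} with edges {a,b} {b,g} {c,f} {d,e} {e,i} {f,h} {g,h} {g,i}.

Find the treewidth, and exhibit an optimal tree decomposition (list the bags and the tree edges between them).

Each bag holds 2 vertices, so the decomposition has width 1, which upper-bounds the treewidth. G has an edge, so its treewidth is at least 1. Hence tw(G) = 1 exactly.

Treewidth 1.
Bags: B1 = {g, i}  B2 = {g, h}  B3 = {e, i}  B4 = {b, g}  B5 = {f, h}  B6 = {a, b}  B7 = {c, f}  B8 = {d, e}
Tree: B1–B2, B1–B3, B1–B4, B2–B5, B4–B6, B5–B7, B3–B8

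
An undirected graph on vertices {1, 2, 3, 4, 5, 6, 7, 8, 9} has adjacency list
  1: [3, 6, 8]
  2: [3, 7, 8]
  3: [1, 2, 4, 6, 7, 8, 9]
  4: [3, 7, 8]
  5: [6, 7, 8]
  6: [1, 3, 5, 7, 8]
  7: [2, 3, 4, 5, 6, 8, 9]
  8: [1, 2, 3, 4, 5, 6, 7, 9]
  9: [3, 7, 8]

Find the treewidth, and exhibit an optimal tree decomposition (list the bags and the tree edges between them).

Treewidth 3.
One optimal decomposition is:
Bags: B1 = {3, 4, 7, 8}  B2 = {3, 6, 7, 8}  B3 = {2, 3, 7, 8}  B4 = {5, 6, 7, 8}  B5 = {1, 3, 6, 8}  B6 = {3, 7, 8, 9}
Tree: B1–B2, B1–B3, B2–B4, B2–B5, B3–B6

The largest bag has 4 vertices, giving width 3; this decomposition certifies tw(G) ≤ 3. For the lower bound, the 4 vertices {1, 3, 6, 8} are pairwise adjacent, and any tree decomposition puts a clique entirely inside one bag — forcing width ≥ 3. Hence tw(G) = 3 exactly.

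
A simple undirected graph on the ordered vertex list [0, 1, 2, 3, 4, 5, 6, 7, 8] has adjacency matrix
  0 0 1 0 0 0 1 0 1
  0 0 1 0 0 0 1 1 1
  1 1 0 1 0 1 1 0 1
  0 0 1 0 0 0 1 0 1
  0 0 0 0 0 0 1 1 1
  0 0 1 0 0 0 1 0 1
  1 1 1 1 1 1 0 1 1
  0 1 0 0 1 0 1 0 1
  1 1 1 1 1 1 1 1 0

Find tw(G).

A width-3 tree decomposition is:
Bags: B1 = {1, 2, 6, 8}  B2 = {1, 6, 7, 8}  B3 = {2, 5, 6, 8}  B4 = {2, 3, 6, 8}  B5 = {0, 2, 6, 8}  B6 = {4, 6, 7, 8}
Tree: B1–B2, B1–B3, B3–B4, B3–B5, B2–B6
Every bag has size at most 4, so the width is 4 − 1 = 3 and tw(G) ≤ 3. On the other hand G contains the 4-clique {0, 2, 6, 8}. A clique must lie in a single bag of any decomposition, so no decomposition can have width below 3. Hence tw(G) = 3 exactly.

3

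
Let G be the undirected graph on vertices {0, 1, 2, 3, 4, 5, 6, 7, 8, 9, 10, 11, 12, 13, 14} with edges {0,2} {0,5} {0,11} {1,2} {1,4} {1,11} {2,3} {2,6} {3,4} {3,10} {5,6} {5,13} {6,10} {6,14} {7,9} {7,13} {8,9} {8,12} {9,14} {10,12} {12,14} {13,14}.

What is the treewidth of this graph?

3

A width-3 tree decomposition is:
Bags: B1 = {7, 8, 9, 13}  B2 = {8, 9, 13, 14}  B3 = {8, 12, 13, 14}  B4 = {5, 12, 13, 14}  B5 = {5, 6, 12, 14}  B6 = {5, 6, 10, 12}  B7 = {0, 5, 6, 10}  B8 = {0, 2, 6, 10}  B9 = {0, 2, 3, 10}  B10 = {0, 2, 3, 11}  B11 = {1, 2, 3, 11}  B12 = {1, 3, 4, 11}
Tree: B1–B2, B2–B3, B3–B4, B4–B5, B5–B6, B6–B7, B7–B8, B8–B9, B9–B10, B10–B11, B11–B12
Each bag holds 4 vertices, so the decomposition has width 3, which upper-bounds the treewidth. For the lower bound: the 4 vertex sets {7,8,9}, {13}, {14}, {5,6,10,12} are disjoint, each induces a connected subgraph, and every pair is joined by at least one edge of G. Contracting each set to a single vertex therefore yields K_{4} as a minor, and since treewidth is minor-monotone, tw(G) ≥ tw(K_{4}) = 3. Combining the bounds, tw(G) = 3.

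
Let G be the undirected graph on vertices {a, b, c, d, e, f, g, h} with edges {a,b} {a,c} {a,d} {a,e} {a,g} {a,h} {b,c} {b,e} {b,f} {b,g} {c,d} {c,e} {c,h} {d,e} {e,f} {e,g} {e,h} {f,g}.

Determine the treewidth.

A width-3 tree decomposition is:
Bags: B1 = {a, b, e, g}  B2 = {b, e, f, g}  B3 = {a, b, c, e}  B4 = {a, c, d, e}  B5 = {a, c, e, h}
Tree: B1–B2, B1–B3, B3–B4, B3–B5
Each bag holds 4 vertices, so the decomposition has width 3, which upper-bounds the treewidth. Conversely, {a, b, e, g} is a clique of size 4, and the vertices of any clique must share a bag in every tree decomposition; so some bag has ≥ 4 vertices and tw(G) ≥ 3. The upper and lower bounds meet at 3, so that is the treewidth.

3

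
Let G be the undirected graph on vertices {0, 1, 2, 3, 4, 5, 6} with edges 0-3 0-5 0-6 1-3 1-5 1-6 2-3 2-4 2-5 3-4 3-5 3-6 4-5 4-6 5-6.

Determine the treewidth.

3

A width-3 tree decomposition is:
Bags: B1 = {1, 3, 5, 6}  B2 = {3, 4, 5, 6}  B3 = {0, 3, 5, 6}  B4 = {2, 3, 4, 5}
Tree: B1–B2, B2–B3, B2–B4
Every bag has size at most 4, so the width is 4 − 1 = 3 and tw(G) ≤ 3. On the other hand G contains the 4-clique {2, 3, 4, 5}. A clique must lie in a single bag of any decomposition, so no decomposition can have width below 3. Hence tw(G) = 3 exactly.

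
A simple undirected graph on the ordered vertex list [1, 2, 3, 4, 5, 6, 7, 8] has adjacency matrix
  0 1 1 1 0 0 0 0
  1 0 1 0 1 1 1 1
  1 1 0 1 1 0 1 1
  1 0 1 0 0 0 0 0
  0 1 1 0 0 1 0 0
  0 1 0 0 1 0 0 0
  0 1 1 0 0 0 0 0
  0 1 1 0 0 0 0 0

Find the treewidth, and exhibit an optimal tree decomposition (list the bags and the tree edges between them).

Treewidth 2.
One such decomposition:
Bags: B1 = {2, 3, 5}  B2 = {1, 2, 3}  B3 = {1, 3, 4}  B4 = {2, 3, 8}  B5 = {2, 5, 6}  B6 = {2, 3, 7}
Tree: B1–B2, B2–B3, B2–B4, B1–B5, B2–B6

Every bag has size at most 3, so the width is 3 − 1 = 2 and tw(G) ≤ 2. On the other hand G contains the 3-clique {2, 3, 8}. A clique must lie in a single bag of any decomposition, so no decomposition can have width below 2. The upper and lower bounds meet at 2, so that is the treewidth.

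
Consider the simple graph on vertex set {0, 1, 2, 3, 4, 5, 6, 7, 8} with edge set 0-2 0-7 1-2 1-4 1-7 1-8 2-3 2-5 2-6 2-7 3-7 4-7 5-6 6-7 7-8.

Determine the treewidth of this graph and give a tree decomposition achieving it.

Treewidth 2.
One optimal decomposition is:
Bags: B1 = {0, 2, 7}  B2 = {1, 2, 7}  B3 = {2, 6, 7}  B4 = {2, 5, 6}  B5 = {2, 3, 7}  B6 = {1, 4, 7}  B7 = {1, 7, 8}
Tree: B1–B2, B2–B3, B3–B4, B3–B5, B2–B6, B2–B7

The largest bag has 3 vertices, giving width 2; this decomposition certifies tw(G) ≤ 2. Conversely, {2, 5, 6} is a clique of size 3, and the vertices of any clique must share a bag in every tree decomposition; so some bag has ≥ 3 vertices and tw(G) ≥ 2. Therefore the treewidth is 2.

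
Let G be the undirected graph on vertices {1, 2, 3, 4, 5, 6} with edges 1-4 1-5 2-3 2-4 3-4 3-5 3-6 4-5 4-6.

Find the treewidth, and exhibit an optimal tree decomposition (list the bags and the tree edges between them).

Every bag has size at most 3, so the width is 3 − 1 = 2 and tw(G) ≤ 2. For the lower bound, the 3 vertices {1, 4, 5} are pairwise adjacent, and any tree decomposition puts a clique entirely inside one bag — forcing width ≥ 2. The upper and lower bounds meet at 2, so that is the treewidth.

Treewidth 2.
Bags: B1 = {3, 4, 6}  B2 = {2, 3, 4}  B3 = {3, 4, 5}  B4 = {1, 4, 5}
Tree: B1–B2, B1–B3, B3–B4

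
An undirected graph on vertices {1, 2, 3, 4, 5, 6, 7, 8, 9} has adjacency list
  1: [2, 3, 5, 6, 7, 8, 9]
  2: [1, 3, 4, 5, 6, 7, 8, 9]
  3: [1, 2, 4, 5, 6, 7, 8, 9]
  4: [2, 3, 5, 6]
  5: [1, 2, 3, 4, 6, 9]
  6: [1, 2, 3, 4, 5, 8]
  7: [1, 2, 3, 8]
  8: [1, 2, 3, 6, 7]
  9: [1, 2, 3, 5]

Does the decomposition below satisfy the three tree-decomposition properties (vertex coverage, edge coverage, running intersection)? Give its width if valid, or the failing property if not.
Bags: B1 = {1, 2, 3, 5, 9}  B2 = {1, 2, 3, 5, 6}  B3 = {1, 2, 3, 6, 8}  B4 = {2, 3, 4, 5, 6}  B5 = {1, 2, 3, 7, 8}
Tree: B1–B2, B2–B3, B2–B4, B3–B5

Every vertex of G appears in some bag (union = {1, 2, 3, 4, 5, 6, 7, 8, 9}); every edge is covered by a bag; and for each vertex v the set of bags containing v is connected in the bag tree. The decomposition is therefore valid. The largest bag has 5 vertices, so the width is 4.

Yes; width 4.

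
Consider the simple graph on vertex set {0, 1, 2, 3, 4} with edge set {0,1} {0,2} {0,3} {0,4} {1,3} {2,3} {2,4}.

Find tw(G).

2

A width-2 tree decomposition is:
Bags: B1 = {0, 2, 3}  B2 = {0, 2, 4}  B3 = {0, 1, 3}
Tree: B1–B2, B1–B3
Each bag holds 3 vertices, so the decomposition has width 2, which upper-bounds the treewidth. On the other hand G contains the 3-clique {0, 1, 3}. A clique must lie in a single bag of any decomposition, so no decomposition can have width below 2. Combining the bounds, tw(G) = 2.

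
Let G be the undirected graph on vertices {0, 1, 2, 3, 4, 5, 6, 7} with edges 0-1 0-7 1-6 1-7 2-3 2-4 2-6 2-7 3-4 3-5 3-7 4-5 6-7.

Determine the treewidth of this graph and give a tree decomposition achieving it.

Every bag has size at most 3, so the width is 3 − 1 = 2 and tw(G) ≤ 2. Conversely, {2, 3, 4} is a clique of size 3, and the vertices of any clique must share a bag in every tree decomposition; so some bag has ≥ 3 vertices and tw(G) ≥ 2. Combining the bounds, tw(G) = 2.

Treewidth 2.
One optimal decomposition is:
Bags: B1 = {2, 3, 7}  B2 = {2, 6, 7}  B3 = {2, 3, 4}  B4 = {1, 6, 7}  B5 = {3, 4, 5}  B6 = {0, 1, 7}
Tree: B1–B2, B1–B3, B2–B4, B3–B5, B4–B6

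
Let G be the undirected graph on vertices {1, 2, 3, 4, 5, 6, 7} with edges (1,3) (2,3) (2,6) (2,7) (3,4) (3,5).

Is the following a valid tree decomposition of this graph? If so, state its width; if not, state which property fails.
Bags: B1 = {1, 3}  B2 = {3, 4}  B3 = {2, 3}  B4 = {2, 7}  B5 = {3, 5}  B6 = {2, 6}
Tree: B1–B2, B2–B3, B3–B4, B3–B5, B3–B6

Checking the three conditions: (i) the bags cover all of {1, 2, 3, 4, 5, 6, 7}; (ii) for each edge, some bag contains both endpoints; (iii) the bags containing any fixed vertex form a subtree. All hold, so the decomposition is valid with width 2 − 1 = 1.

Yes; width 1.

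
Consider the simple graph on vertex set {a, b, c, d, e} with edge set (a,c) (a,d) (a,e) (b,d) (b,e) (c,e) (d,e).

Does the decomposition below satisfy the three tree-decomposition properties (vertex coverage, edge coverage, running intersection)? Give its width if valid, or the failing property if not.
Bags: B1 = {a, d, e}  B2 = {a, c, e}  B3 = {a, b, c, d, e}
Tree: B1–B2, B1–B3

A tree decomposition must satisfy three properties: every vertex lies in some bag; for every edge, both endpoints lie together in some bag; and for every vertex, the bags containing it form a connected subtree. Here bags containing vertex c are not connected in the tree, so the decomposition is invalid.

No — bags containing vertex c are not connected in the tree.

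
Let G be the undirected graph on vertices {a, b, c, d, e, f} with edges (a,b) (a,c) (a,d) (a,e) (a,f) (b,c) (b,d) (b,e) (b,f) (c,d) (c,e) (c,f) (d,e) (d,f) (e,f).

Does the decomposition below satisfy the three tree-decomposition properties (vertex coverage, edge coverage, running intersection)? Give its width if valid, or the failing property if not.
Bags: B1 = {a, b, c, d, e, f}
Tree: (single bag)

Yes; width 5.

Vertex coverage: the bags together contain {a, b, c, d, e, f}, the full vertex set. Edge coverage: each edge of G has both endpoints in at least one bag. Running intersection: for every vertex, the bags containing it form a connected subtree. All three properties hold, so this is a valid tree decomposition of width max|bag| − 1 = 5, and hence tw(G) ≤ 5.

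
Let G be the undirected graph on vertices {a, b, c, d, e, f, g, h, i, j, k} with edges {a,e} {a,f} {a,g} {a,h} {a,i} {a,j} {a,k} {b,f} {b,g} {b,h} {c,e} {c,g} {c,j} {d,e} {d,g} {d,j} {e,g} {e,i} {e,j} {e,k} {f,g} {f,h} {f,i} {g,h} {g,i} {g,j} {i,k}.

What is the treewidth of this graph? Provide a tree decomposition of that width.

Treewidth 3.
One optimal decomposition is:
Bags: B1 = {a, f, g, i}  B2 = {a, f, g, h}  B3 = {a, e, g, i}  B4 = {b, f, g, h}  B5 = {a, e, g, j}  B6 = {d, e, g, j}  B7 = {a, e, i, k}  B8 = {c, e, g, j}
Tree: B1–B2, B1–B3, B2–B4, B3–B5, B5–B6, B3–B7, B5–B8

The largest bag has 4 vertices, giving width 3; this decomposition certifies tw(G) ≤ 3. For the lower bound, the 4 vertices {d, e, g, j} are pairwise adjacent, and any tree decomposition puts a clique entirely inside one bag — forcing width ≥ 3. Therefore the treewidth is 3.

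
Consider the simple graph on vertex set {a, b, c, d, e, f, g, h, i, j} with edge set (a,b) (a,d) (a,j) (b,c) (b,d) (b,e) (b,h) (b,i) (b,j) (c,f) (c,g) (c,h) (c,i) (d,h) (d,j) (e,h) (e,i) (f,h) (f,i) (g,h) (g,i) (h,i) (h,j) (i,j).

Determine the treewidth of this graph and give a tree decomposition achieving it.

Treewidth 3.
Bags: B1 = {b, h, i, j}  B2 = {b, c, h, i}  B3 = {b, e, h, i}  B4 = {c, f, h, i}  B5 = {c, g, h, i}  B6 = {b, d, h, j}  B7 = {a, b, d, j}
Tree: B1–B2, B2–B3, B2–B4, B4–B5, B1–B6, B6–B7

Each bag holds 4 vertices, so the decomposition has width 3, which upper-bounds the treewidth. On the other hand G contains the 4-clique {b, d, h, j}. A clique must lie in a single bag of any decomposition, so no decomposition can have width below 3. Combining the bounds, tw(G) = 3.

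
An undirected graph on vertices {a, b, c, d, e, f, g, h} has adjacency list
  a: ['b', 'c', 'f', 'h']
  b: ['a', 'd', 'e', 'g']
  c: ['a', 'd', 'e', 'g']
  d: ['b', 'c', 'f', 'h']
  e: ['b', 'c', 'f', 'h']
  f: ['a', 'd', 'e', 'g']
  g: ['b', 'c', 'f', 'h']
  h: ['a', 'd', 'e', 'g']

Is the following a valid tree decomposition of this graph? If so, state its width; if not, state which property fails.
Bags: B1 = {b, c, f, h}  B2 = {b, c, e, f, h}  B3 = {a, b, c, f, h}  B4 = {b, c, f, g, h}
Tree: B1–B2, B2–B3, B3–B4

A tree decomposition must satisfy three properties: every vertex lies in some bag; for every edge, both endpoints lie together in some bag; and for every vertex, the bags containing it form a connected subtree. Here vertex d appears in no bag, so the decomposition is invalid.

No — vertex d appears in no bag.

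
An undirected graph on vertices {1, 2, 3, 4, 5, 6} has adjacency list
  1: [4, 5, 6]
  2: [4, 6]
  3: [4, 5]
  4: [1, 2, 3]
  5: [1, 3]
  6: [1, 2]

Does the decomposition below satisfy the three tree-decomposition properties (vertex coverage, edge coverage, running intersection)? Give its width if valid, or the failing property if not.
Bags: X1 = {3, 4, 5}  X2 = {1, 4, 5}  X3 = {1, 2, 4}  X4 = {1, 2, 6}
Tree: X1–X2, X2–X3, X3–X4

Vertex coverage: the bags together contain {1, 2, 3, 4, 5, 6}, the full vertex set. Edge coverage: each edge of G has both endpoints in at least one bag. Running intersection: for every vertex, the bags containing it form a connected subtree. All three properties hold, so this is a valid tree decomposition of width max|bag| − 1 = 2, and hence tw(G) ≤ 2.

Yes; width 2.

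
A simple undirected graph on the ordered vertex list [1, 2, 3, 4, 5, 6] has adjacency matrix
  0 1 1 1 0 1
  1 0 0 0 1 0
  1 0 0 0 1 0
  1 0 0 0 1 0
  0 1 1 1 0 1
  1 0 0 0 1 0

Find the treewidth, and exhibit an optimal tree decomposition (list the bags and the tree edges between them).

The largest bag has 3 vertices, giving width 2; this decomposition certifies tw(G) ≤ 2. For the lower bound, G contains the cycle 2–5–6–1–2, so G is not a forest; only forests have treewidth ≤ 1, hence tw(G) ≥ 2. Hence tw(G) = 2 exactly.

Treewidth 2.
One optimal decomposition is:
Bags: B1 = {1, 2, 5}  B2 = {1, 5, 6}  B3 = {1, 4, 5}  B4 = {1, 3, 5}
Tree: B1–B2, B2–B3, B3–B4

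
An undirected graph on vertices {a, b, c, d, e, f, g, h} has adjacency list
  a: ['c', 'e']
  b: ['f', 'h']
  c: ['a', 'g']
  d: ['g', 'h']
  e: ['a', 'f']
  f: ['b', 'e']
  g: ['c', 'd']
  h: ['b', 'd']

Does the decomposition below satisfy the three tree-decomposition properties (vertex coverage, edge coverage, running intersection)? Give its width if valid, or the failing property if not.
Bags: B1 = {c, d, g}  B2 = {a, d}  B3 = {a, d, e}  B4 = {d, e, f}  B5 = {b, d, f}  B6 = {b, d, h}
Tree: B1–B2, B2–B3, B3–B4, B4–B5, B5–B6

No — edge (c,a) lies in no bag.

A tree decomposition must satisfy three properties: every vertex lies in some bag; for every edge, both endpoints lie together in some bag; and for every vertex, the bags containing it form a connected subtree. Here edge (c,a) lies in no bag, so the decomposition is invalid.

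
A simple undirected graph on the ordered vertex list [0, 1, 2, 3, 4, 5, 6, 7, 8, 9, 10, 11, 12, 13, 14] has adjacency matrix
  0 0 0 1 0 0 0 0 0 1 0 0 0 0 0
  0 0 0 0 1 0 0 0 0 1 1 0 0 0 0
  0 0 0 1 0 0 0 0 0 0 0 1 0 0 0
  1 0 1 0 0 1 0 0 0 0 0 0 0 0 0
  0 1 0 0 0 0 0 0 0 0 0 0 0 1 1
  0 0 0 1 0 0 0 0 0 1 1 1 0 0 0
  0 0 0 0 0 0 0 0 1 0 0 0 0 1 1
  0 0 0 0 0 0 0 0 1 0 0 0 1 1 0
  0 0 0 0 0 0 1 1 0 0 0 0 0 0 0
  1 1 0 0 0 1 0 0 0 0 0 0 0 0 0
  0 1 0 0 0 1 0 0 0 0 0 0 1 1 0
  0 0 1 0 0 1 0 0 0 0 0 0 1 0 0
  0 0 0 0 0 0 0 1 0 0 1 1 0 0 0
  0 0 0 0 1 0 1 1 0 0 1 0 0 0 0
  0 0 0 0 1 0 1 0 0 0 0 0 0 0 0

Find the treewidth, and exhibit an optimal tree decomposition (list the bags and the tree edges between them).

Each bag holds 4 vertices, so the decomposition has width 3, which upper-bounds the treewidth. For the lower bound: the 4 vertex sets {0,2,3}, {11}, {5}, {1,9,10,12} are disjoint, each induces a connected subgraph, and every pair is joined by at least one edge of G. Contracting each set to a single vertex therefore yields K_{4} as a minor, and since treewidth is minor-monotone, tw(G) ≥ tw(K_{4}) = 3. Hence tw(G) = 3 exactly.

Treewidth 3.
One such decomposition:
Bags: B1 = {0, 2, 3, 11}  B2 = {0, 3, 5, 11}  B3 = {0, 5, 9, 11}  B4 = {5, 9, 11, 12}  B5 = {5, 9, 10, 12}  B6 = {1, 9, 10, 12}  B7 = {1, 7, 10, 12}  B8 = {1, 7, 10, 13}  B9 = {1, 4, 7, 13}  B10 = {4, 7, 8, 13}  B11 = {4, 6, 8, 13}  B12 = {4, 6, 8, 14}
Tree: B1–B2, B2–B3, B3–B4, B4–B5, B5–B6, B6–B7, B7–B8, B8–B9, B9–B10, B10–B11, B11–B12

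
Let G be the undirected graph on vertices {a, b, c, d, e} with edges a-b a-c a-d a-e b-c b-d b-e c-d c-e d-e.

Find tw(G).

A width-4 tree decomposition is:
Bags: B1 = {a, b, c, d, e}
Tree: (single bag)
With just one bag of size 5, the width is 5 − 1 = 4, so tw(G) ≤ 4. For the lower bound, the 5 vertices {a, b, c, d, e} are pairwise adjacent, and any tree decomposition puts a clique entirely inside one bag — forcing width ≥ 4. Combining the bounds, tw(G) = 4.

4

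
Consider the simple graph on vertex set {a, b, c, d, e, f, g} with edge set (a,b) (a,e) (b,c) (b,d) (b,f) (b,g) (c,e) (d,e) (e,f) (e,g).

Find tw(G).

A width-2 tree decomposition is:
Bags: B1 = {b, c, e}  B2 = {b, e, g}  B3 = {b, e, f}  B4 = {b, d, e}  B5 = {a, b, e}
Tree: B1–B2, B2–B3, B3–B4, B4–B5
Each bag holds 3 vertices, so the decomposition has width 2, which upper-bounds the treewidth. Since e–c–b–g–e is a cycle in G, G is not acyclic. Forests are exactly the graphs of treewidth ≤ 1, so tw(G) ≥ 2. Combining the bounds, tw(G) = 2.

2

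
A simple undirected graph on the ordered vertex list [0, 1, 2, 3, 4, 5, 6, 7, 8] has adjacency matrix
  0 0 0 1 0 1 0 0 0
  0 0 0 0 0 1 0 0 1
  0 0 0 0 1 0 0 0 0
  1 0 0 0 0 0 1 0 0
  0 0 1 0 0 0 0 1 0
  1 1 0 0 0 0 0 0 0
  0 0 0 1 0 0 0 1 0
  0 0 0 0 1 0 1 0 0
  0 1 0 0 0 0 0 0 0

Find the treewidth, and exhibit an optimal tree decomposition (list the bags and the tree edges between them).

Treewidth 1.
Bags: B1 = {2, 4}  B2 = {4, 7}  B3 = {6, 7}  B4 = {3, 6}  B5 = {0, 3}  B6 = {0, 5}  B7 = {1, 5}  B8 = {1, 8}
Tree: B1–B2, B2–B3, B3–B4, B4–B5, B5–B6, B6–B7, B7–B8

The largest bag has 2 vertices, giving width 1; this decomposition certifies tw(G) ≤ 1. Any graph with an edge has treewidth ≥ 1, and G has the edge 2–4. The upper and lower bounds meet at 1, so that is the treewidth.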